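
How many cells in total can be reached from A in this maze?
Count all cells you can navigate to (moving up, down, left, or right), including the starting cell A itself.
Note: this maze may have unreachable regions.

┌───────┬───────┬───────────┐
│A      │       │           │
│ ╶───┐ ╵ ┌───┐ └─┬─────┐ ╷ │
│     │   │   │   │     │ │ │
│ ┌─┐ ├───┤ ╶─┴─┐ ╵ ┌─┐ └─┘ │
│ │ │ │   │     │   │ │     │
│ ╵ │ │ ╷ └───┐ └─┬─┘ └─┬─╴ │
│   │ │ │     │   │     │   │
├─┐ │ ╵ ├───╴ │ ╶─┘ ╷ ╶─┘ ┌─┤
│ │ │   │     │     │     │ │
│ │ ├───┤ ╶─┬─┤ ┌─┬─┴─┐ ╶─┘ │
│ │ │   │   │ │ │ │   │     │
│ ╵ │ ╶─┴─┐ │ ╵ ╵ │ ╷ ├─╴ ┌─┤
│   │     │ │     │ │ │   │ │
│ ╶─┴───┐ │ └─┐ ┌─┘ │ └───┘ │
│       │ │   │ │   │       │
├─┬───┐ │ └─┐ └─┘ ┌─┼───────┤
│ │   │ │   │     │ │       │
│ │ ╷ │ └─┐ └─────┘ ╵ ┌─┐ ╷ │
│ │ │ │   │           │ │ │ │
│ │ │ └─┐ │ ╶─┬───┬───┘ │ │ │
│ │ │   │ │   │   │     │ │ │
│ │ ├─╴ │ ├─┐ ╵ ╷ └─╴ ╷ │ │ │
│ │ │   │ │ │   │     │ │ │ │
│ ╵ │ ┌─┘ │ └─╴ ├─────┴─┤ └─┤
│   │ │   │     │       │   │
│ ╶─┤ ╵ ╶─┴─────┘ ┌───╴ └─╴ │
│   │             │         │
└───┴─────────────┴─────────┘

Using BFS/flood-fill to find all reachable cells from A:
Maze size: 14 × 14 = 196 total cells
All cells are reachable — the maze is fully connected.
Reachable cells: 196

Reachable region (· marks reachable cells):

┌───────┬───────┬───────────┐
│A · · ·│· · · ·│· · · · · ·│
│ ╶───┐ ╵ ┌───┐ └─┬─────┐ ╷ │
│· · ·│· ·│· ·│· ·│· · ·│·│·│
│ ┌─┐ ├───┤ ╶─┴─┐ ╵ ┌─┐ └─┘ │
│·│·│·│· ·│· · ·│· ·│·│· · ·│
│ ╵ │ │ ╷ └───┐ └─┬─┘ └─┬─╴ │
│· ·│·│·│· · ·│· ·│· · ·│· ·│
├─┐ │ ╵ ├───╴ │ ╶─┘ ╷ ╶─┘ ┌─┤
│·│·│· ·│· · ·│· · ·│· · ·│·│
│ │ ├───┤ ╶─┬─┤ ┌─┬─┴─┐ ╶─┘ │
│·│·│· ·│· ·│·│·│·│· ·│· · ·│
│ ╵ │ ╶─┴─┐ │ ╵ ╵ │ ╷ ├─╴ ┌─┤
│· ·│· · ·│·│· · ·│·│·│· ·│·│
│ ╶─┴───┐ │ └─┐ ┌─┘ │ └───┘ │
│· · · ·│·│· ·│·│· ·│· · · ·│
├─┬───┐ │ └─┐ └─┘ ┌─┼───────┤
│·│· ·│·│· ·│· · ·│·│· · · ·│
│ │ ╷ │ └─┐ └─────┘ ╵ ┌─┐ ╷ │
│·│·│·│· ·│· · · · · ·│·│·│·│
│ │ │ └─┐ │ ╶─┬───┬───┘ │ │ │
│·│·│· ·│·│· ·│· ·│· · ·│·│·│
│ │ ├─╴ │ ├─┐ ╵ ╷ └─╴ ╷ │ │ │
│·│·│· ·│·│·│· ·│· · ·│·│·│·│
│ ╵ │ ┌─┘ │ └─╴ ├─────┴─┤ └─┤
│· ·│·│· ·│· · ·│· · · ·│· ·│
│ ╶─┤ ╵ ╶─┴─────┘ ┌───╴ └─╴ │
│· ·│· · · · · · ·│· · · · ·│
└───┴─────────────┴─────────┘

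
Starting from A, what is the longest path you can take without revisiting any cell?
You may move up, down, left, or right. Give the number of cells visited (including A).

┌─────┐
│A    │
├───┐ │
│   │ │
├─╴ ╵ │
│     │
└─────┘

Finding longest simple path using DFS:
Start: (0, 0)
Longest path visits 8 cells
Path: A → right → right → down → down → left → up → left

Solution:

┌─────┐
│A → ↓│
├───┐ │
│B ↰│↓│
├─╴ ╵ │
│  ↑ ↲│
└─────┘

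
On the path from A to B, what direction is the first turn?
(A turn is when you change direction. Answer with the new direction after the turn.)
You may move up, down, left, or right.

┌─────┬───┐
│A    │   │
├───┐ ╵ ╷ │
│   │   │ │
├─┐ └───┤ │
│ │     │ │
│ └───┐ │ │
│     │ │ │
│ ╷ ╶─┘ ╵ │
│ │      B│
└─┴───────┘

Directions: right, right, down, right, up, right, down, down, down, down
First turn direction: down

Solution:

┌─────┬───┐
│A → ↓│↱ ↓│
├───┐ ╵ ╷ │
│   │↳ ↑│↓│
├─┐ └───┤ │
│ │     │↓│
│ └───┐ │ │
│     │ │↓│
│ ╷ ╶─┘ ╵ │
│ │      B│
└─┴───────┘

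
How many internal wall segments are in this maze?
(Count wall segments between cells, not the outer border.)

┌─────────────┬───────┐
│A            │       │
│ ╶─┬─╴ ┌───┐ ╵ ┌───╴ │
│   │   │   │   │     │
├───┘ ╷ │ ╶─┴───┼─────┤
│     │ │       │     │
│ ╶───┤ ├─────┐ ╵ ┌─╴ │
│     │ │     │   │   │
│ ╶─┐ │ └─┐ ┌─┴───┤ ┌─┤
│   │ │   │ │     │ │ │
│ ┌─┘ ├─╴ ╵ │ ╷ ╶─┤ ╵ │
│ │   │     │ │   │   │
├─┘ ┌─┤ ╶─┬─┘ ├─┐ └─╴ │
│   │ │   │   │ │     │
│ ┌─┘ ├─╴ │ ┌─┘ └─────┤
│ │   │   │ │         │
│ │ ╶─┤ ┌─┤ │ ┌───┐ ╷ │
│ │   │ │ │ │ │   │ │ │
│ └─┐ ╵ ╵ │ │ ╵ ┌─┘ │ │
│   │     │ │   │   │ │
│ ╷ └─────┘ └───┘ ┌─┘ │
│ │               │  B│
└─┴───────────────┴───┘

Counting internal wall segments:
Total internal walls: 100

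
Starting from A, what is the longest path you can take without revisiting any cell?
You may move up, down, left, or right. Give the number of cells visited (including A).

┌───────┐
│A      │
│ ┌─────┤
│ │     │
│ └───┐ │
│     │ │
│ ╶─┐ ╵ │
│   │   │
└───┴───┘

Finding longest simple path using DFS:
Start: (0, 0)
Longest path visits 11 cells
Path: A → down → down → right → right → down → right → up → up → left → left

Solution:

┌───────┐
│A      │
│ ┌─────┤
│↓│B ← ↰│
│ └───┐ │
│↳ → ↓│↑│
│ ╶─┐ ╵ │
│   │↳ ↑│
└───┴───┘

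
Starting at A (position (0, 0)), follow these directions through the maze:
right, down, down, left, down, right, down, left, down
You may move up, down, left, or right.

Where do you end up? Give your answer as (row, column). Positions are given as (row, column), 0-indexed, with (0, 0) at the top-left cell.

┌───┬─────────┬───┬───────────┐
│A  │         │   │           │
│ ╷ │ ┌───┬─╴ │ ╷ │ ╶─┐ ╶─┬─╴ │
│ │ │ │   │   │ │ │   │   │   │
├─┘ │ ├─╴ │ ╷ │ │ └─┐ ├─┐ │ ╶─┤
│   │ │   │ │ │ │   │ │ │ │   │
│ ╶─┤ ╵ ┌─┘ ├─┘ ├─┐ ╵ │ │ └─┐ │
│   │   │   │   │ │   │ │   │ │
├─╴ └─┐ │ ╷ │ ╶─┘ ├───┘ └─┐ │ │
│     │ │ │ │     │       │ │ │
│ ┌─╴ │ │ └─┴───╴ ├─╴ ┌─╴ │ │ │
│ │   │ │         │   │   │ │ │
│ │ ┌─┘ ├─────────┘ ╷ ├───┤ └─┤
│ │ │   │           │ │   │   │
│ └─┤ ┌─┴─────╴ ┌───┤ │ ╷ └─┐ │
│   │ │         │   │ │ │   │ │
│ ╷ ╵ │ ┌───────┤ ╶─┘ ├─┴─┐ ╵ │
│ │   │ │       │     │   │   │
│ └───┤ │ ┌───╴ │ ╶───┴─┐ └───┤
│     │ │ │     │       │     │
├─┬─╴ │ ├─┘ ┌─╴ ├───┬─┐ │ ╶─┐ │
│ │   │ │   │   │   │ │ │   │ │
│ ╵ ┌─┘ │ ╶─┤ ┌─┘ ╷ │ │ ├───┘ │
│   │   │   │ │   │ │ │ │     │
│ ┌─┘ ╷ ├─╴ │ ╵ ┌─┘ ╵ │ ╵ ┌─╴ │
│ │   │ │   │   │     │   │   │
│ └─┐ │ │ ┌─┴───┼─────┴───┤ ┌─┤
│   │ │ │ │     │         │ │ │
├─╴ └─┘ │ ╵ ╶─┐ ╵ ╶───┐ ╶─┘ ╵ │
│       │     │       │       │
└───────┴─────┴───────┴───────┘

Following directions step by step:
Start: (0, 0)
  right: (0, 0) → (0, 1)
  down: (0, 1) → (1, 1)
  down: (1, 1) → (2, 1)
  left: (2, 1) → (2, 0)
  down: (2, 0) → (3, 0)
  right: (3, 0) → (3, 1)
  down: (3, 1) → (4, 1)
  left: (4, 1) → (4, 0)
  down: (4, 0) → (5, 0)
Final position: (5, 0)

Path taken:

┌───┬─────────┬───┬───────────┐
│A ↓│         │   │           │
│ ╷ │ ┌───┬─╴ │ ╷ │ ╶─┐ ╶─┬─╴ │
│ │↓│ │   │   │ │ │   │   │   │
├─┘ │ ├─╴ │ ╷ │ │ └─┐ ├─┐ │ ╶─┤
│↓ ↲│ │   │ │ │ │   │ │ │ │   │
│ ╶─┤ ╵ ┌─┘ ├─┘ ├─┐ ╵ │ │ └─┐ │
│↳ ↓│   │   │   │ │   │ │   │ │
├─╴ └─┐ │ ╷ │ ╶─┘ ├───┘ └─┐ │ │
│↓ ↲  │ │ │ │     │       │ │ │
│ ┌─╴ │ │ └─┴───╴ ├─╴ ┌─╴ │ │ │
│B│   │ │         │   │   │ │ │
│ │ ┌─┘ ├─────────┘ ╷ ├───┤ └─┤
│ │ │   │           │ │   │   │
│ └─┤ ┌─┴─────╴ ┌───┤ │ ╷ └─┐ │
│   │ │         │   │ │ │   │ │
│ ╷ ╵ │ ┌───────┤ ╶─┘ ├─┴─┐ ╵ │
│ │   │ │       │     │   │   │
│ └───┤ │ ┌───╴ │ ╶───┴─┐ └───┤
│     │ │ │     │       │     │
├─┬─╴ │ ├─┘ ┌─╴ ├───┬─┐ │ ╶─┐ │
│ │   │ │   │   │   │ │ │   │ │
│ ╵ ┌─┘ │ ╶─┤ ┌─┘ ╷ │ │ ├───┘ │
│   │   │   │ │   │ │ │ │     │
│ ┌─┘ ╷ ├─╴ │ ╵ ┌─┘ ╵ │ ╵ ┌─╴ │
│ │   │ │   │   │     │   │   │
│ └─┐ │ │ ┌─┴───┼─────┴───┤ ┌─┤
│   │ │ │ │     │         │ │ │
├─╴ └─┘ │ ╵ ╶─┐ ╵ ╶───┐ ╶─┘ ╵ │
│       │     │       │       │
└───────┴─────┴───────┴───────┘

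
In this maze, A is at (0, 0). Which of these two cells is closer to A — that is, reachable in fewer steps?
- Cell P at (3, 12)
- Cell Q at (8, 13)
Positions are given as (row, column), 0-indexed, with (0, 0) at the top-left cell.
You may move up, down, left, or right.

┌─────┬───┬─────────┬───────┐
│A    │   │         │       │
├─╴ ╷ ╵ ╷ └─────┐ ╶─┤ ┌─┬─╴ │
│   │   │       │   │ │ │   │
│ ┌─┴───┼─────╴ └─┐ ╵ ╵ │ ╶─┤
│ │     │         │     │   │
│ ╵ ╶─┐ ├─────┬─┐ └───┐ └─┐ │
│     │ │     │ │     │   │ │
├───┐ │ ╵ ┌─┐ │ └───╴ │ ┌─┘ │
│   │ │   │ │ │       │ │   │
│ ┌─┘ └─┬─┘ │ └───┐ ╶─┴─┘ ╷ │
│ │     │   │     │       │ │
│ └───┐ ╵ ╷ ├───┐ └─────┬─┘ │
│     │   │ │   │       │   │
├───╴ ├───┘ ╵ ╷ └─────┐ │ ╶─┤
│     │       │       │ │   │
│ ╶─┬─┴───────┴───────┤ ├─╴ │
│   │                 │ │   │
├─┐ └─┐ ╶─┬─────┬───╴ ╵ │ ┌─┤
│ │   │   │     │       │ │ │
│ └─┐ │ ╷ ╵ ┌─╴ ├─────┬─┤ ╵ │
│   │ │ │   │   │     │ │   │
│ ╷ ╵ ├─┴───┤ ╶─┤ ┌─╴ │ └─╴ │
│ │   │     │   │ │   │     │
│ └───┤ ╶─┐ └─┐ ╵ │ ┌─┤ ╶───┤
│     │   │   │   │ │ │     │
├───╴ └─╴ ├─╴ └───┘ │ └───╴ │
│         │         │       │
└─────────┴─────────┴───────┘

Shortest path A → P at (3, 12): 37 steps
Shortest path A → Q at (8, 13): 29 steps

Q is closer (29 steps vs 37 steps).

Path to P:

┌─────┬───┬─────────┬───────┐
│A → ↓│↱ ↓│         │↓ ← ← ↰│
├─╴ ╷ ╵ ╷ └─────┐ ╶─┤ ┌─┬─╴ │
│   │↳ ↑│↳ → → ↓│   │↓│ │↱ ↑│
│ ┌─┴───┼─────╴ └─┐ ╵ ╵ │ ╶─┤
│ │     │      ↳ ↓│  ↳ ↓│↑ ↰│
│ ╵ ╶─┐ ├─────┬─┐ └───┐ └─┐ │
│     │ │     │ │↳ → ↓│↳ P│↑│
├───┐ │ ╵ ┌─┐ │ └───╴ │ ┌─┘ │
│   │ │   │ │ │    ↓ ↲│ │↱ ↑│
│ ┌─┘ └─┬─┘ │ └───┐ ╶─┴─┘ ╷ │
│ │     │   │     │↳ → → ↑│ │
│ └───┐ ╵ ╷ ├───┐ └─────┬─┘ │
│     │   │ │   │       │   │
├───╴ ├───┘ ╵ ╷ └─────┐ │ ╶─┤
│     │       │       │ │   │
│ ╶─┬─┴───────┴───────┤ ├─╴ │
│   │                 │ │   │
├─┐ └─┐ ╶─┬─────┬───╴ ╵ │ ┌─┤
│ │   │   │     │       │ │ │
│ └─┐ │ ╷ ╵ ┌─╴ ├─────┬─┤ ╵ │
│   │ │ │   │   │     │ │   │
│ ╷ ╵ ├─┴───┤ ╶─┤ ┌─╴ │ └─╴ │
│ │   │     │   │ │   │     │
│ └───┤ ╶─┐ └─┐ ╵ │ ┌─┤ ╶───┤
│     │   │   │   │ │ │     │
├───╴ └─╴ ├─╴ └───┘ │ └───╴ │
│         │         │       │
└─────────┴─────────┴───────┘

Path to Q:

┌─────┬───┬─────────┬───────┐
│A → ↓│↱ ↓│         │       │
├─╴ ╷ ╵ ╷ └─────┐ ╶─┤ ┌─┬─╴ │
│   │↳ ↑│↳ → → ↓│   │ │ │   │
│ ┌─┴───┼─────╴ └─┐ ╵ ╵ │ ╶─┤
│ │     │      ↳ ↓│     │   │
│ ╵ ╶─┐ ├─────┬─┐ └───┐ └─┐ │
│     │ │     │ │↳ → ↓│   │ │
├───┐ │ ╵ ┌─┐ │ └───╴ │ ┌─┘ │
│   │ │   │ │ │    ↓ ↲│ │↱ ↓│
│ ┌─┘ └─┬─┘ │ └───┐ ╶─┴─┘ ╷ │
│ │     │   │     │↳ → → ↑│↓│
│ └───┐ ╵ ╷ ├───┐ └─────┬─┘ │
│     │   │ │   │       │↓ ↲│
├───╴ ├───┘ ╵ ╷ └─────┐ │ ╶─┤
│     │       │       │ │↳ ↓│
│ ╶─┬─┴───────┴───────┤ ├─╴ │
│   │                 │ │  Q│
├─┐ └─┐ ╶─┬─────┬───╴ ╵ │ ┌─┤
│ │   │   │     │       │ │ │
│ └─┐ │ ╷ ╵ ┌─╴ ├─────┬─┤ ╵ │
│   │ │ │   │   │     │ │   │
│ ╷ ╵ ├─┴───┤ ╶─┤ ┌─╴ │ └─╴ │
│ │   │     │   │ │   │     │
│ └───┤ ╶─┐ └─┐ ╵ │ ┌─┤ ╶───┤
│     │   │   │   │ │ │     │
├───╴ └─╴ ├─╴ └───┘ │ └───╴ │
│         │         │       │
└─────────┴─────────┴───────┘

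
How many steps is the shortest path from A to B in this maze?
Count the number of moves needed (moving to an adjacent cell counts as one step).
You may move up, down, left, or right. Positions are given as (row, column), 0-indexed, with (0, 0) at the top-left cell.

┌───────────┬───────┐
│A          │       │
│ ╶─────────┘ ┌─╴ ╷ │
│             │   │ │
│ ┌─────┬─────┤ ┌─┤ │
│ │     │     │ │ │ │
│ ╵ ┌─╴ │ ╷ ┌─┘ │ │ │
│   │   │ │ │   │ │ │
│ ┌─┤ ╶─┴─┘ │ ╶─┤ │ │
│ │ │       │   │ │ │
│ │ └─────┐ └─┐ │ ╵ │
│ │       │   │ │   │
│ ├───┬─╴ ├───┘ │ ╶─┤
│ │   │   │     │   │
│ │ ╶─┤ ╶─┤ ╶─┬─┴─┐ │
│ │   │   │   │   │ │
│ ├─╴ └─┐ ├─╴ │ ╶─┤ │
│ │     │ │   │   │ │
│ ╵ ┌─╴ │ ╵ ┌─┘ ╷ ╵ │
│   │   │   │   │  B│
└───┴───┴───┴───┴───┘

Using BFS to find shortest path:
Start: (0, 0), End: (9, 9)
Path found:
(0,0) → (1,0) → (1,1) → (1,2) → (1,3) → (1,4) → (1,5) → (1,6) → (0,6) → (0,7) → (0,8) → (0,9) → (1,9) → (2,9) → (3,9) → (4,9) → (5,9) → (5,8) → (6,8) → (6,9) → (7,9) → (8,9) → (9,9)
Number of steps: 22

Solution:

┌───────────┬───────┐
│A          │↱ → → ↓│
│ ╶─────────┘ ┌─╴ ╷ │
│↳ → → → → → ↑│   │↓│
│ ┌─────┬─────┤ ┌─┤ │
│ │     │     │ │ │↓│
│ ╵ ┌─╴ │ ╷ ┌─┘ │ │ │
│   │   │ │ │   │ │↓│
│ ┌─┤ ╶─┴─┘ │ ╶─┤ │ │
│ │ │       │   │ │↓│
│ │ └─────┐ └─┐ │ ╵ │
│ │       │   │ │↓ ↲│
│ ├───┬─╴ ├───┘ │ ╶─┤
│ │   │   │     │↳ ↓│
│ │ ╶─┤ ╶─┤ ╶─┬─┴─┐ │
│ │   │   │   │   │↓│
│ ├─╴ └─┐ ├─╴ │ ╶─┤ │
│ │     │ │   │   │↓│
│ ╵ ┌─╴ │ ╵ ┌─┘ ╷ ╵ │
│   │   │   │   │  B│
└───┴───┴───┴───┴───┘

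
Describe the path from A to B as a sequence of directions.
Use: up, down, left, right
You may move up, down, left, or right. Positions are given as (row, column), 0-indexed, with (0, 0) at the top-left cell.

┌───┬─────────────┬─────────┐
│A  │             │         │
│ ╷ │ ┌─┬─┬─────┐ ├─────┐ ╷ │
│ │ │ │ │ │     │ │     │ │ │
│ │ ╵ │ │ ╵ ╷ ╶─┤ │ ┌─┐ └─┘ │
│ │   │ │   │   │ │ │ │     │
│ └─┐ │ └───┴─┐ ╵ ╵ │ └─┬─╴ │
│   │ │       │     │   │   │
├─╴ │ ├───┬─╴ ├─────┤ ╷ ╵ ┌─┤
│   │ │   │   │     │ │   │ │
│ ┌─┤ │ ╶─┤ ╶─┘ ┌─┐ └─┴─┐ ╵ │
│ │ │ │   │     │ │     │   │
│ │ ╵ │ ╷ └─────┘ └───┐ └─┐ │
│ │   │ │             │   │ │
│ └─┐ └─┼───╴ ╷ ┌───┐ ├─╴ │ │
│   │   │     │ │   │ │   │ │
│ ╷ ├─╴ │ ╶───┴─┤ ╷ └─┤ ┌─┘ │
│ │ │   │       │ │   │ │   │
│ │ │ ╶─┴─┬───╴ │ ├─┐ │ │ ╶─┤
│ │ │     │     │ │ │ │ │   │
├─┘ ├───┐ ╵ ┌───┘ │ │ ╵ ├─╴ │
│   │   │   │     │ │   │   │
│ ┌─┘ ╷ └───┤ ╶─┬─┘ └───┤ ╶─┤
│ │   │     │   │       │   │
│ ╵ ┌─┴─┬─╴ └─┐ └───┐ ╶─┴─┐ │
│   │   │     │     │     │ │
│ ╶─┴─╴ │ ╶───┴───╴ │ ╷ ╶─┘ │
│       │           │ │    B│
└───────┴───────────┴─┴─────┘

Finding the path and converting it to directions:
Path through cells: (0,0) → (0,1) → (1,1) → (2,1) → (2,2) → (1,2) → (0,2) → (0,3) → (0,4) → (0,5) → (0,6) → (0,7) → (0,8) → (1,8) → (2,8) → (3,8) → (3,9) → (2,9) → (1,9) → (1,10) → (1,11) → (2,11) → (2,12) → (2,13) → (3,13) → (3,12) → (4,12) → (5,12) → (5,13) → (6,13) → (7,13) → (8,13) → (8,12) → (9,12) → (9,13) → (10,13) → (10,12) → (11,12) → (11,13) → (12,13) → (13,13)
Directions: right, down, down, right, up, up, right, right, right, right, right, right, down, down, down, right, up, up, right, right, down, right, right, down, left, down, down, right, down, down, down, left, down, right, down, left, down, right, down, down

Solution:

┌───┬─────────────┬─────────┐
│A ↓│↱ → → → → → ↓│         │
│ ╷ │ ┌─┬─┬─────┐ ├─────┐ ╷ │
│ │↓│↑│ │ │     │↓│↱ → ↓│ │ │
│ │ ╵ │ │ ╵ ╷ ╶─┤ │ ┌─┐ └─┘ │
│ │↳ ↑│ │   │   │↓│↑│ │↳ → ↓│
│ └─┐ │ └───┴─┐ ╵ ╵ │ └─┬─╴ │
│   │ │       │  ↳ ↑│   │↓ ↲│
├─╴ │ ├───┬─╴ ├─────┤ ╷ ╵ ┌─┤
│   │ │   │   │     │ │  ↓│ │
│ ┌─┤ │ ╶─┤ ╶─┘ ┌─┐ └─┴─┐ ╵ │
│ │ │ │   │     │ │     │↳ ↓│
│ │ ╵ │ ╷ └─────┘ └───┐ └─┐ │
│ │   │ │             │   │↓│
│ └─┐ └─┼───╴ ╷ ┌───┐ ├─╴ │ │
│   │   │     │ │   │ │   │↓│
│ ╷ ├─╴ │ ╶───┴─┤ ╷ └─┤ ┌─┘ │
│ │ │   │       │ │   │ │↓ ↲│
│ │ │ ╶─┴─┬───╴ │ ├─┐ │ │ ╶─┤
│ │ │     │     │ │ │ │ │↳ ↓│
├─┘ ├───┐ ╵ ┌───┘ │ │ ╵ ├─╴ │
│   │   │   │     │ │   │↓ ↲│
│ ┌─┘ ╷ └───┤ ╶─┬─┘ └───┤ ╶─┤
│ │   │     │   │       │↳ ↓│
│ ╵ ┌─┴─┬─╴ └─┐ └───┐ ╶─┴─┐ │
│   │   │     │     │     │↓│
│ ╶─┴─╴ │ ╶───┴───╴ │ ╷ ╶─┘ │
│       │           │ │    B│
└───────┴───────────┴─┴─────┘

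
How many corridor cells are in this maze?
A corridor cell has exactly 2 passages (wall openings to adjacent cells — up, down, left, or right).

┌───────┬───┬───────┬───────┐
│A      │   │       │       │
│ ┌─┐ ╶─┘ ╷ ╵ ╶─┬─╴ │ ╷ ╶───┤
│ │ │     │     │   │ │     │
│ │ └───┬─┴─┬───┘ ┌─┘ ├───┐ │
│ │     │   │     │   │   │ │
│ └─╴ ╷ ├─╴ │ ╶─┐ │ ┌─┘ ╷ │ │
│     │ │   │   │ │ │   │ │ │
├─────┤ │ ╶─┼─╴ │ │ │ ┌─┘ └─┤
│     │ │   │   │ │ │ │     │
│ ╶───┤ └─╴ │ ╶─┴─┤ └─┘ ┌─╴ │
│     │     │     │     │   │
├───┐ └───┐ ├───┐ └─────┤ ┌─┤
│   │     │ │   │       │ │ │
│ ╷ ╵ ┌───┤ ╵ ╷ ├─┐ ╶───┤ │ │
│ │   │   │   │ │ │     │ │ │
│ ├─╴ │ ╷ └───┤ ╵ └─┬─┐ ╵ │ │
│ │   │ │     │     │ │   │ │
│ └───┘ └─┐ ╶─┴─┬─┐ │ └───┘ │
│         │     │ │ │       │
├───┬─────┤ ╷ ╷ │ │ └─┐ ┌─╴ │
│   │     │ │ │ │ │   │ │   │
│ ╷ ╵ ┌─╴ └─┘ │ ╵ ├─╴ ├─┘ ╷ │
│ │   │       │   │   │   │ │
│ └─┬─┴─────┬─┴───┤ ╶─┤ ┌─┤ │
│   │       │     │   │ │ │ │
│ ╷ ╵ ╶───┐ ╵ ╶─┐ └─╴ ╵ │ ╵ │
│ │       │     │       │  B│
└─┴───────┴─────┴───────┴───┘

Counting cells with exactly 2 passages:
Total corridor cells: 148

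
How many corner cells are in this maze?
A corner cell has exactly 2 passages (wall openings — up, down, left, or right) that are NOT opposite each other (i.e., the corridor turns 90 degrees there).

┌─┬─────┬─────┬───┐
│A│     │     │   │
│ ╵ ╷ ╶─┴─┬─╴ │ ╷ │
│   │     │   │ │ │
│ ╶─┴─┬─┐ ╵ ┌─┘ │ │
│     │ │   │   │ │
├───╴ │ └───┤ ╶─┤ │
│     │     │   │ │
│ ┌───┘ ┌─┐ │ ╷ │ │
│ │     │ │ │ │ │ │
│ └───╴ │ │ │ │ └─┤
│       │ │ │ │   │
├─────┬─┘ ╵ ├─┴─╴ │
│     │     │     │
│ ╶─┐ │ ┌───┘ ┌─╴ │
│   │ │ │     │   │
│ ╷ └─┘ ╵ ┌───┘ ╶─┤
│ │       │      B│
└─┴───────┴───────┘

Counting corner cells (2 non-opposite passages):
Total corners: 35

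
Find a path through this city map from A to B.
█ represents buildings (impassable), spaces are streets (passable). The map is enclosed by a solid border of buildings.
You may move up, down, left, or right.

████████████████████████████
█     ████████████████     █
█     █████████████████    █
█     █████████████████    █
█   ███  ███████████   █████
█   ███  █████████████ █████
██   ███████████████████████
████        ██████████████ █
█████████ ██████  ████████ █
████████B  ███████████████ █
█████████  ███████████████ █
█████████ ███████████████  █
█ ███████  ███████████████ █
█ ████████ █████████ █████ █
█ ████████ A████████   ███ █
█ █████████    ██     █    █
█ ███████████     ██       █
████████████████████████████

Finding the shortest path from A to B:
Movement: cardinal only
Path length: 8 steps
Directions: left → up → up → left → up → up → up → left

Solution:

████████████████████████████
█     ████████████████     █
█     █████████████████    █
█     █████████████████    █
█   ███  ███████████   █████
█   ███  █████████████ █████
██   ███████████████████████
████        ██████████████ █
█████████ ██████  ████████ █
████████B↰ ███████████████ █
█████████↑ ███████████████ █
█████████↑███████████████  █
█ ███████↑↰███████████████ █
█ ████████↑█████████ █████ █
█ ████████↑A████████   ███ █
█ █████████    ██     █    █
█ ███████████     ██       █
████████████████████████████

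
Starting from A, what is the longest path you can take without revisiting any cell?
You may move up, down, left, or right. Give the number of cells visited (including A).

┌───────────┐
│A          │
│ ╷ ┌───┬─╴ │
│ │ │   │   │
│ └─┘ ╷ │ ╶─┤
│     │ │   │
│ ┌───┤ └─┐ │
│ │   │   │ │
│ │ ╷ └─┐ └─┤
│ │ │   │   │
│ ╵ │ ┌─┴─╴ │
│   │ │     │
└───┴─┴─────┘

Finding longest simple path using DFS:
Start: (0, 0)
Longest path visits 15 cells
Path: A → down → down → right → right → up → right → down → down → right → down → right → down → left → left

Solution:

┌───────────┐
│A          │
│ ╷ ┌───┬─╴ │
│↓│ │↱ ↓│   │
│ └─┘ ╷ │ ╶─┤
│↳ → ↑│↓│   │
│ ┌───┤ └─┐ │
│ │   │↳ ↓│ │
│ │ ╷ └─┐ └─┤
│ │ │   │↳ ↓│
│ ╵ │ ┌─┴─╴ │
│   │ │B ← ↲│
└───┴─┴─────┘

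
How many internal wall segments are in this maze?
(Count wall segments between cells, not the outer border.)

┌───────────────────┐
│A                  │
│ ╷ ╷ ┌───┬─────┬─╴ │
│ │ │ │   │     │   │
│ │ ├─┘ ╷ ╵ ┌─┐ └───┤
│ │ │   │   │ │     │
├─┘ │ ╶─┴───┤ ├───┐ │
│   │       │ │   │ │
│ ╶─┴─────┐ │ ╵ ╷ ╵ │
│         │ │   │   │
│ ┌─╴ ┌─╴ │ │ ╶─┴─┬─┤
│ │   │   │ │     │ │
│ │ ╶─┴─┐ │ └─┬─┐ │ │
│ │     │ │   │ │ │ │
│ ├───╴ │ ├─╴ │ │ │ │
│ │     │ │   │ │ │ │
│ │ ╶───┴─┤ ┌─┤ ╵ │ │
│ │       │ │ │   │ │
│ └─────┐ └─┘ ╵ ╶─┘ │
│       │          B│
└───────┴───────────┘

Counting internal wall segments:
Total internal walls: 81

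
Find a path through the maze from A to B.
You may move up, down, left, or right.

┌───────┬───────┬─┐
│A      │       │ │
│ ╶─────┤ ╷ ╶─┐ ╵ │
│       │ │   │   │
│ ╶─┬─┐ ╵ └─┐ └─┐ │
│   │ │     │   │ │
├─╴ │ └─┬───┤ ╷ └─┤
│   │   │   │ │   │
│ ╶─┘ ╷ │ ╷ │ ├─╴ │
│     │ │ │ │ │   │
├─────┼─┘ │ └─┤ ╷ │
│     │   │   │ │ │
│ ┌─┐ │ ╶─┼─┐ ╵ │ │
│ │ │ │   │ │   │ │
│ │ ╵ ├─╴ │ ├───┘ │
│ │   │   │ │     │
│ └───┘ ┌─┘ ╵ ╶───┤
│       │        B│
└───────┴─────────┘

Finding the shortest path through the maze:
Path length: 24 steps
Directions: down → right → right → right → down → right → up → up → right → down → right → down → right → down → right → down → down → down → down → left → left → down → right → right

Solution:

┌───────┬───────┬─┐
│A      │↱ ↓    │ │
│ ╶─────┤ ╷ ╶─┐ ╵ │
│↳ → → ↓│↑│↳ ↓│   │
│ ╶─┬─┐ ╵ └─┐ └─┐ │
│   │ │↳ ↑  │↳ ↓│ │
├─╴ │ └─┬───┤ ╷ └─┤
│   │   │   │ │↳ ↓│
│ ╶─┘ ╷ │ ╷ │ ├─╴ │
│     │ │ │ │ │  ↓│
├─────┼─┘ │ └─┤ ╷ │
│     │   │   │ │↓│
│ ┌─┐ │ ╶─┼─┐ ╵ │ │
│ │ │ │   │ │   │↓│
│ │ ╵ ├─╴ │ ├───┘ │
│ │   │   │ │↓ ← ↲│
│ └───┘ ┌─┘ ╵ ╶───┤
│       │    ↳ → B│
└───────┴─────────┘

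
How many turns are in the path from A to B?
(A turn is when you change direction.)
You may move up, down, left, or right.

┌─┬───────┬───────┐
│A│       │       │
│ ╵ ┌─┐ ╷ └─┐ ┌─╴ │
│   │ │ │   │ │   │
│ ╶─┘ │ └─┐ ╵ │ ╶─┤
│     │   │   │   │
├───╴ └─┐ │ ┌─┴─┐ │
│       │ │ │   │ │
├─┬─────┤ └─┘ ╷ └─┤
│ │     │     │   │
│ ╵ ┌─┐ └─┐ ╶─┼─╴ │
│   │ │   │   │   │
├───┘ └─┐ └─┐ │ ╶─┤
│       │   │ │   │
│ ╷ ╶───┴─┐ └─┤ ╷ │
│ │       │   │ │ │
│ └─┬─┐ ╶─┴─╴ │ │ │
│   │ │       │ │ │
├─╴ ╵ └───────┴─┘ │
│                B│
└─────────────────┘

Directions: down, right, up, right, right, down, down, right, down, down, right, right, up, right, down, right, down, left, down, right, down, down, down
Number of turns: 16

Solution:

┌─┬───────┬───────┐
│A│↱ → ↓  │       │
│ ╵ ┌─┐ ╷ └─┐ ┌─╴ │
│↳ ↑│ │↓│   │ │   │
│ ╶─┘ │ └─┐ ╵ │ ╶─┤
│     │↳ ↓│   │   │
├───╴ └─┐ │ ┌─┴─┐ │
│       │↓│ │↱ ↓│ │
├─┬─────┤ └─┘ ╷ └─┤
│ │     │↳ → ↑│↳ ↓│
│ ╵ ┌─┐ └─┐ ╶─┼─╴ │
│   │ │   │   │↓ ↲│
├───┘ └─┐ └─┐ │ ╶─┤
│       │   │ │↳ ↓│
│ ╷ ╶───┴─┐ └─┤ ╷ │
│ │       │   │ │↓│
│ └─┬─┐ ╶─┴─╴ │ │ │
│   │ │       │ │↓│
├─╴ ╵ └───────┴─┘ │
│                B│
└─────────────────┘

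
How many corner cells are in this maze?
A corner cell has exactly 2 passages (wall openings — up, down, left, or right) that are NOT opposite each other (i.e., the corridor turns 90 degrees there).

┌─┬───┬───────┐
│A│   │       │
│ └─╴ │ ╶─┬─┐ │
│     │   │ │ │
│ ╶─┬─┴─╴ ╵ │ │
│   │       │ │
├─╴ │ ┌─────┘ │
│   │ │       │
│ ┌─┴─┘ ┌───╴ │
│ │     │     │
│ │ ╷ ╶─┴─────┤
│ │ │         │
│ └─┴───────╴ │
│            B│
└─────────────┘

Counting corner cells (2 non-opposite passages):
Total corners: 20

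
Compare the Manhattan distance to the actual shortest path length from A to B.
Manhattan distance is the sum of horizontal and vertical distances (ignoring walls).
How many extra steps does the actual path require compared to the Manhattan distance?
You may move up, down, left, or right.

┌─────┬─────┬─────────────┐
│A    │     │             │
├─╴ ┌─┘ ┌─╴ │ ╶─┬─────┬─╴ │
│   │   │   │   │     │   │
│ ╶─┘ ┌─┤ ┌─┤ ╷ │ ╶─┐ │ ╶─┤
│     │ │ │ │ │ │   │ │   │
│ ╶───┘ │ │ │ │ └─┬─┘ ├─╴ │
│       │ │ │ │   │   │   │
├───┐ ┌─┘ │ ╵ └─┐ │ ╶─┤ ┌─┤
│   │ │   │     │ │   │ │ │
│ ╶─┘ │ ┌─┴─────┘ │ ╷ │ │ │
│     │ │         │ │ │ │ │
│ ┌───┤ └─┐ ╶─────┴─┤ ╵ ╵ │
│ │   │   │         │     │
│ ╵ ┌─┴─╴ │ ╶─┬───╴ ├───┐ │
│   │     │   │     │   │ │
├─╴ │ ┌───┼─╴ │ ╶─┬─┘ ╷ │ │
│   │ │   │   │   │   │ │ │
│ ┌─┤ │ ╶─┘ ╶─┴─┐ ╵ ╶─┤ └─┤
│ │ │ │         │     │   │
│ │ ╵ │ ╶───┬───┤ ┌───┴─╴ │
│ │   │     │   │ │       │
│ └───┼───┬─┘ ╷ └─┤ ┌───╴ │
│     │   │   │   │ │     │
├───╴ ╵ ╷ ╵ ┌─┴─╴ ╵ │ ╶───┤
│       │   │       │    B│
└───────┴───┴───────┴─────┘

Manhattan distance: |12 - 0| + |12 - 0| = 24
Actual path length: 46
Extra steps: 46 - 24 = 22

Solution:

┌─────┬─────┬─────────────┐
│A ↓  │     │             │
├─╴ ┌─┘ ┌─╴ │ ╶─┬─────┬─╴ │
│↓ ↲│   │   │   │     │   │
│ ╶─┘ ┌─┤ ┌─┤ ╷ │ ╶─┐ │ ╶─┤
│↓    │ │ │ │ │ │   │ │   │
│ ╶───┘ │ │ │ │ └─┬─┘ ├─╴ │
│↳ → ↓  │ │ │ │   │   │   │
├───┐ ┌─┘ │ ╵ └─┐ │ ╶─┤ ┌─┤
│   │↓│   │     │ │   │ │ │
│ ╶─┘ │ ┌─┴─────┘ │ ╷ │ │ │
│↓ ← ↲│ │         │ │ │ │ │
│ ┌───┤ └─┐ ╶─────┴─┤ ╵ ╵ │
│↓│   │   │         │     │
│ ╵ ┌─┴─╴ │ ╶─┬───╴ ├───┐ │
│↳ ↓│     │   │     │   │ │
├─╴ │ ┌───┼─╴ │ ╶─┬─┘ ╷ │ │
│↓ ↲│ │   │   │   │   │ │ │
│ ┌─┤ │ ╶─┘ ╶─┴─┐ ╵ ╶─┤ └─┤
│↓│ │ │         │     │   │
│ │ ╵ │ ╶───┬───┤ ┌───┴─╴ │
│↓│   │     │↱ ↓│ │↱ → → ↓│
│ └───┼───┬─┘ ╷ └─┤ ┌───╴ │
│↳ → ↓│↱ ↓│↱ ↑│↳ ↓│↑│↓ ← ↲│
├───╴ ╵ ╷ ╵ ┌─┴─╴ ╵ │ ╶───┤
│    ↳ ↑│↳ ↑│    ↳ ↑│↳ → B│
└───────┴───┴───────┴─────┘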